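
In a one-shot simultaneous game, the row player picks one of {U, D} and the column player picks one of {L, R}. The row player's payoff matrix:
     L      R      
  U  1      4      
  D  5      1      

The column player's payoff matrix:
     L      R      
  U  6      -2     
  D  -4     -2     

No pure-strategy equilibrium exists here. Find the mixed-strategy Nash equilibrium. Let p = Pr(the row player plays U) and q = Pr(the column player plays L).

For the column player to be willing to mix, the column player must be indifferent between L and R, which pins down the row player's mix.
  the column player's payoff to L: p·6 + (1−p)·(-4) = 10p - 4
  the column player's payoff to R: p·(-2) + (1−p)·(-2) = -2
  10p - 4 = -2  ⇒  10p = 2  ⇒  p = 1/5.
In a mixed equilibrium the row player is indifferent between U and D; this condition fixes q.
  the row player's payoff to U: q·1 + (1−q)·4 = -3q + 4
  the row player's payoff to D: q·5 + (1−q)·1 = 4q + 1
  -3q + 4 = 4q + 1  ⇒  -7q = -3  ⇒  q = 3/7.

p = 1/5, q = 3/7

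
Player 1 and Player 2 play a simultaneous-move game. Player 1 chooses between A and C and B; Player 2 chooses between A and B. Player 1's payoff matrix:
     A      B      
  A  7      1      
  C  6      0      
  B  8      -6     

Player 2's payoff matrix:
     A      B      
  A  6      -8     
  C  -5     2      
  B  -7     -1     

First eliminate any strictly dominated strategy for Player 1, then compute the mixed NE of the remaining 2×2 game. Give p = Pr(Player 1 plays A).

Player 1's strategy C is strictly dominated by A: 7 > 6 and 1 > 0. Eliminate C.
Player 1's mix must leave Player 2 indifferent between A and B.
  Player 2's payoff to A: p·6 + (1−p)·(-7) = 13p - 7
  Player 2's payoff to B: p·(-8) + (1−p)·(-1) = -7p - 1
  13p - 7 = -7p - 1  ⇒  20p = 6  ⇒  p = 3/10.

p = 3/10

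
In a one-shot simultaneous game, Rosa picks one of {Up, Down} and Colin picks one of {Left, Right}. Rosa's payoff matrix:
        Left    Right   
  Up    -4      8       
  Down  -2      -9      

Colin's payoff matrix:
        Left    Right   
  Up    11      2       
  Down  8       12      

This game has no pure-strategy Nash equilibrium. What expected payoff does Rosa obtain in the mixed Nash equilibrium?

In a mixed equilibrium Rosa is indifferent between Up and Down; this condition fixes q.
  Rosa's payoff to Up: q·(-4) + (1−q)·8 = -12q + 8
  Rosa's payoff to Down: q·(-2) + (1−q)·(-9) = 7q - 9
  -12q + 8 = 7q - 9  ⇒  -19q = -17  ⇒  q = 17/19.
At equilibrium Rosa is indifferent across rows, so Rosa's payoff equals the payoff from Up: (17/19)·(-4) + (2/19)·8 = -52/19.

-52/19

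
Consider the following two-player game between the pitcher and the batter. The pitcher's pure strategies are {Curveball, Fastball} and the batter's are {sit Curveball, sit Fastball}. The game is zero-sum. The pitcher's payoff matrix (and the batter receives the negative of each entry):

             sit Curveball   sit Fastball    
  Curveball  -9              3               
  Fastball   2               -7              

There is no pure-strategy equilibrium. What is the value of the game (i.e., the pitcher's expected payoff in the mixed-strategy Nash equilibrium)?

Set the pitcher's expected payoff from Curveball equal to that from Fastball:
  the pitcher's expected payoff from Curveball: q·(-9) + (1−q)·3 = -12q + 3
  the pitcher's expected payoff from Fastball: q·2 + (1−q)·(-7) = 9q - 7
  -12q + 3 = 9q - 7  ⇒  -21q = -10  ⇒  q = 10/21.
The value is the pitcher's expected payoff against this mix (using Curveball): (10/21)·(-9) + (11/21)·3 = -19/7.

v = -19/7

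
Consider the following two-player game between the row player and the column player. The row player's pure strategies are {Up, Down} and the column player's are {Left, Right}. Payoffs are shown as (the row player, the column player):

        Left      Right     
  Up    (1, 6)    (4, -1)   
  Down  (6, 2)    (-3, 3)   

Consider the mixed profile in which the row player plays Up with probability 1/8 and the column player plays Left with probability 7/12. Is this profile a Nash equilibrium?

Yes

Check the column player's indifference given the row player's mix p = 1/8:
  payoff from Left = 5/2; payoff from Right = 5/2 — equal.
Check the row player's indifference given the column player's mix q = 7/12:
  payoff from Up = 9/4; payoff from Down = 9/4 — equal.
Both players are indifferent, so neither can profitably deviate.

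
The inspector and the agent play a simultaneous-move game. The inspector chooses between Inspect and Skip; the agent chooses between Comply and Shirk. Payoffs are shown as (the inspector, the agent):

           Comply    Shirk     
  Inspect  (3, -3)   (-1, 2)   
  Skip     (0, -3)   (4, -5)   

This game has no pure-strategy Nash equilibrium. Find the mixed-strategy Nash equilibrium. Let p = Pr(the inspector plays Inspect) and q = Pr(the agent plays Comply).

p = 2/7, q = 5/8

The inspector's mix must leave the agent indifferent between Comply and Shirk.
  the agent's expected payoff from Comply: p·(-3) + (1−p)·(-3) = -3
  the agent's expected payoff from Shirk: p·2 + (1−p)·(-5) = 7p - 5
  -3 = 7p - 5  ⇒  -7p = -2  ⇒  p = 2/7.
In a mixed equilibrium the inspector is indifferent between Inspect and Skip; this condition fixes q.
  the inspector's payoff to Inspect: q·3 + (1−q)·(-1) = 4q - 1
  the inspector's payoff to Skip: q·0 + (1−q)·4 = -4q + 4
  4q - 1 = -4q + 4  ⇒  8q = 5  ⇒  q = 5/8.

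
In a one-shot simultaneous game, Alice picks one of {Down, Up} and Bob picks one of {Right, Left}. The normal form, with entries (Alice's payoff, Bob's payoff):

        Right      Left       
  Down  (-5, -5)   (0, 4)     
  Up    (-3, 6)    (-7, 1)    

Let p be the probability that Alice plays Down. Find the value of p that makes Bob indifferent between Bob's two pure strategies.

Alice's mix must leave Bob indifferent between Right and Left.
  Bob's payoff from Right: p·(-5) + (1−p)·6 = -11p + 6
  Bob's payoff from Left: p·4 + (1−p)·1 = 3p + 1
  -11p + 6 = 3p + 1  ⇒  -14p = -5  ⇒  p = 5/14.

p = 5/14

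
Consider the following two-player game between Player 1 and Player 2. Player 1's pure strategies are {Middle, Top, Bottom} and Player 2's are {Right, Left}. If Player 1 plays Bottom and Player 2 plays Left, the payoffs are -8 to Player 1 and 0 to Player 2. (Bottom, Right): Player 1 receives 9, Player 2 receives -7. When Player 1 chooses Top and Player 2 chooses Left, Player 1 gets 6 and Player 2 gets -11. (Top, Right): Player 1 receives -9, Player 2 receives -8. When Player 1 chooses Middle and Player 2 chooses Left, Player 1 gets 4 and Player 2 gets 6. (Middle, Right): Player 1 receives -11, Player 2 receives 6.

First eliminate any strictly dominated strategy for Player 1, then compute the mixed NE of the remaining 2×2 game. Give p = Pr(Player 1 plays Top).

p = 7/10

Player 1's strategy Middle is strictly dominated by Top: -9 > -11 and 6 > 4. Eliminate Middle.
For Player 2 to be willing to mix, Player 2 must be indifferent between Right and Left, which pins down Player 1's mix.
  Player 2's payoff to Right: p·(-8) + (1−p)·(-7) = -p - 7
  Player 2's payoff to Left: p·(-11) + (1−p)·0 = -11p
  -p - 7 = -11p  ⇒  10p = 7  ⇒  p = 7/10.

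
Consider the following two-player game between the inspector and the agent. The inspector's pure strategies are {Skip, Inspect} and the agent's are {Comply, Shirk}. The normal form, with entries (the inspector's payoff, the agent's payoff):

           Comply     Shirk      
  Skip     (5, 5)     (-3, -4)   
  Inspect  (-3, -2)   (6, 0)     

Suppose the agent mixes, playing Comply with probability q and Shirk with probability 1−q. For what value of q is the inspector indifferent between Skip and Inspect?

The agent's mix must leave the inspector indifferent between Skip and Inspect.
  the inspector's expected payoff from Skip: q·5 + (1−q)·(-3) = 8q - 3
  the inspector's expected payoff from Inspect: q·(-3) + (1−q)·6 = -9q + 6
  8q - 3 = -9q + 6  ⇒  17q = 9  ⇒  q = 9/17.

q = 9/17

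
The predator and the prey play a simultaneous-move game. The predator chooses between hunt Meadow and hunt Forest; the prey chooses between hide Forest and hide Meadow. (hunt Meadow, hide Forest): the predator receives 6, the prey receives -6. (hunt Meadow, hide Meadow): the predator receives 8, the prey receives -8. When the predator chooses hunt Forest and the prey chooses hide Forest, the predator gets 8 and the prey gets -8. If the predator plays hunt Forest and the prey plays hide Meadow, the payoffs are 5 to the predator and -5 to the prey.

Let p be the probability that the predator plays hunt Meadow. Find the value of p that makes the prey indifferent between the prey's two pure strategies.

In a mixed equilibrium the prey is indifferent between hide Forest and hide Meadow; this condition fixes p.
  the prey's expected payoff from hide Forest: p·(-6) + (1−p)·(-8) = 2p - 8
  the prey's expected payoff from hide Meadow: p·(-8) + (1−p)·(-5) = -3p - 5
  2p - 8 = -3p - 5  ⇒  5p = 3  ⇒  p = 3/5.

p = 3/5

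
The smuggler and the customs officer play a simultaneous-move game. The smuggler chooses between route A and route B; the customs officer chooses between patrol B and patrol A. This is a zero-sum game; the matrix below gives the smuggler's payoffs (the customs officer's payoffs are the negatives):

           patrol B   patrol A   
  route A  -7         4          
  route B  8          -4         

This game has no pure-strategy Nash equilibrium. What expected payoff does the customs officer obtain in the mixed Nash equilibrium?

-4/23

Set the customs officer's expected payoff from patrol B equal to that from patrol A:
  the customs officer's payoff from patrol B: p·7 + (1−p)·(-8) = 15p - 8
  the customs officer's payoff from patrol A: p·(-4) + (1−p)·4 = -8p + 4
  15p - 8 = -8p + 4  ⇒  23p = 12  ⇒  p = 12/23.
At equilibrium the customs officer is indifferent across columns, so the customs officer's payoff equals the payoff from patrol B: (12/23)·7 + (11/23)·(-8) = -4/23.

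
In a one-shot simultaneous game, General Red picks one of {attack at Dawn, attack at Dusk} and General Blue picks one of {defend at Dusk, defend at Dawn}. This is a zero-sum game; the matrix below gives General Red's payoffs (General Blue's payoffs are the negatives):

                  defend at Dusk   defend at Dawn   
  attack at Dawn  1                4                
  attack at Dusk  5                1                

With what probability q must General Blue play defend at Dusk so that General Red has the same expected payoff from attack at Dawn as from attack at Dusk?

q = 3/7

General Red's indifference between attack at Dawn and attack at Dusk determines General Blue's mixing probability q:
  General Red's payoff from attack at Dawn: q·1 + (1−q)·4 = -3q + 4
  General Red's payoff from attack at Dusk: q·5 + (1−q)·1 = 4q + 1
  -3q + 4 = 4q + 1  ⇒  -7q = -3  ⇒  q = 3/7.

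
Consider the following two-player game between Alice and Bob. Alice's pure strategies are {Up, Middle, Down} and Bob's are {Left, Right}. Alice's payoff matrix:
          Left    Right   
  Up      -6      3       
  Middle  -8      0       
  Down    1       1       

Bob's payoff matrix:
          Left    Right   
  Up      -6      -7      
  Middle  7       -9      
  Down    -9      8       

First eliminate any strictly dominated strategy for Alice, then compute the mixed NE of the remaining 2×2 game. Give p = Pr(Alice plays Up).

Alice's strategy Middle is strictly dominated by Up: -6 > -8 and 3 > 0. Eliminate Middle.
Set Bob's expected payoff from Left equal to that from Right:
  Bob's payoff from Left: p·(-6) + (1−p)·(-9) = 3p - 9
  Bob's payoff from Right: p·(-7) + (1−p)·8 = -15p + 8
  3p - 9 = -15p + 8  ⇒  18p = 17  ⇒  p = 17/18.

p = 17/18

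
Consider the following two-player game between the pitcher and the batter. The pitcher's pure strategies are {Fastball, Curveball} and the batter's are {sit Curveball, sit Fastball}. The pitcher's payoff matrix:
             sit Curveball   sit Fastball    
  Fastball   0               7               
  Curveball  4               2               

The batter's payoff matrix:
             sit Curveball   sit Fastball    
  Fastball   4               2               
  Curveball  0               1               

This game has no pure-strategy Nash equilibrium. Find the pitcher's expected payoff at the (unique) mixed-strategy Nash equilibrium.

28/9

The batter's mix must leave the pitcher indifferent between Fastball and Curveball.
  the pitcher's payoff to Fastball: q·0 + (1−q)·7 = -7q + 7
  the pitcher's payoff to Curveball: q·4 + (1−q)·2 = 2q + 2
  -7q + 7 = 2q + 2  ⇒  -9q = -5  ⇒  q = 5/9.
At equilibrium the pitcher is indifferent across rows, so the pitcher's payoff equals the payoff from Fastball: (5/9)·0 + (4/9)·7 = 28/9.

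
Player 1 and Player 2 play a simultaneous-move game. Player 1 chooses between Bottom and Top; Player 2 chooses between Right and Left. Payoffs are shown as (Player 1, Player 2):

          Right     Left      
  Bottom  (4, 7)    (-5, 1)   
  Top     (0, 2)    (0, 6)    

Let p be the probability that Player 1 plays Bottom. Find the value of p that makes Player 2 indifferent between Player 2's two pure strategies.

p = 2/5

For Player 2 to be willing to mix, Player 2 must be indifferent between Right and Left, which pins down Player 1's mix.
  Player 2's payoff from Right: p·7 + (1−p)·2 = 5p + 2
  Player 2's payoff from Left: p·1 + (1−p)·6 = -5p + 6
  5p + 2 = -5p + 6  ⇒  10p = 4  ⇒  p = 2/5.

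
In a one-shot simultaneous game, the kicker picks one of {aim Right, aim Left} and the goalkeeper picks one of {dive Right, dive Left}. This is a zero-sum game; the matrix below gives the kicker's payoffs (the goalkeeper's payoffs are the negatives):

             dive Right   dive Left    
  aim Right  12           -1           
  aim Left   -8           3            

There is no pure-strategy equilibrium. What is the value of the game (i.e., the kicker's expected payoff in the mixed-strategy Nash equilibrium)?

v = 7/6

For the kicker to be willing to mix, the kicker must be indifferent between aim Right and aim Left, which pins down the goalkeeper's mix.
  the kicker's payoff from aim Right: q·12 + (1−q)·(-1) = 13q - 1
  the kicker's payoff from aim Left: q·(-8) + (1−q)·3 = -11q + 3
  13q - 1 = -11q + 3  ⇒  24q = 4  ⇒  q = 1/6.
The value is the kicker's expected payoff against this mix (using aim Right): (1/6)·12 + (5/6)·(-1) = 7/6.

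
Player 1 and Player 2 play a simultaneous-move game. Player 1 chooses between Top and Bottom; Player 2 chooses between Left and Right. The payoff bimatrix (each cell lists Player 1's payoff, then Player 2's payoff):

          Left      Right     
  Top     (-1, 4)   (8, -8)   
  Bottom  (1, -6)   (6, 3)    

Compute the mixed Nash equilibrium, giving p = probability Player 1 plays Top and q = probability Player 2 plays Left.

p = 3/7, q = 1/2

Player 2's indifference between Left and Right determines Player 1's mixing probability p:
  Player 2's payoff to Left: p·4 + (1−p)·(-6) = 10p - 6
  Player 2's payoff to Right: p·(-8) + (1−p)·3 = -11p + 3
  10p - 6 = -11p + 3  ⇒  21p = 9  ⇒  p = 3/7.
Player 2's mix must leave Player 1 indifferent between Top and Bottom.
  Player 1's payoff from Top: q·(-1) + (1−q)·8 = -9q + 8
  Player 1's payoff from Bottom: q·1 + (1−q)·6 = -5q + 6
  -9q + 8 = -5q + 6  ⇒  -4q = -2  ⇒  q = 1/2.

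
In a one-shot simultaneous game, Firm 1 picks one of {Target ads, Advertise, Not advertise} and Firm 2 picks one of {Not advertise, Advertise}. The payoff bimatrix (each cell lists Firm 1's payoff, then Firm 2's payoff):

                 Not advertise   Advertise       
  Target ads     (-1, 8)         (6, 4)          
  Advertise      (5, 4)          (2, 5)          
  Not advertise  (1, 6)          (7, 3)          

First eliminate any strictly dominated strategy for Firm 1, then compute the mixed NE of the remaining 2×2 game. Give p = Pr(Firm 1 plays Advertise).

p = 3/4

Firm 1's strategy Target ads is strictly dominated by Not advertise: 1 > -1 and 7 > 6. Eliminate Target ads.
In a mixed equilibrium Firm 2 is indifferent between Not advertise and Advertise; this condition fixes p.
  Firm 2's expected payoff from Not advertise: p·4 + (1−p)·6 = -2p + 6
  Firm 2's expected payoff from Advertise: p·5 + (1−p)·3 = 2p + 3
  -2p + 6 = 2p + 3  ⇒  -4p = -3  ⇒  p = 3/4.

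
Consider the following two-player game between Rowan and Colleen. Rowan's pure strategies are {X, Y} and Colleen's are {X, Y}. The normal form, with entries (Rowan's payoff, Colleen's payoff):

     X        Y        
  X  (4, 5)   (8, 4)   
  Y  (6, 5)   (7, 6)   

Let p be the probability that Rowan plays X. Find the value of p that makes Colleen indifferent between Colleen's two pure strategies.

Rowan's mix must leave Colleen indifferent between X and Y.
  Colleen's payoff from X: p·5 + (1−p)·5 = 5
  Colleen's payoff from Y: p·4 + (1−p)·6 = -2p + 6
  5 = -2p + 6  ⇒  2p = 1  ⇒  p = 1/2.

p = 1/2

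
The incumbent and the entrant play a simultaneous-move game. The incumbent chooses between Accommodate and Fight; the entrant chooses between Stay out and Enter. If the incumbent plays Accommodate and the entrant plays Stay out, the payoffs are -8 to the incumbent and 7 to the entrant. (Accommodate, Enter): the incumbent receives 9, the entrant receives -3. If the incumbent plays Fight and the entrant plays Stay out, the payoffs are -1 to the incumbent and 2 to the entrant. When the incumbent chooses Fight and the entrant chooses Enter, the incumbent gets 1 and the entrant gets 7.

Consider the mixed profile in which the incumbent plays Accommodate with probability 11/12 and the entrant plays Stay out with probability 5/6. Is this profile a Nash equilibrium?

No

Given the incumbent's mix p = 11/12, the entrant's payoff from Stay out is 79/12 but from Enter is -13/6. The entrant strictly prefers Stay out, so the entrant would not mix.
So the proposed profile is not a Nash equilibrium.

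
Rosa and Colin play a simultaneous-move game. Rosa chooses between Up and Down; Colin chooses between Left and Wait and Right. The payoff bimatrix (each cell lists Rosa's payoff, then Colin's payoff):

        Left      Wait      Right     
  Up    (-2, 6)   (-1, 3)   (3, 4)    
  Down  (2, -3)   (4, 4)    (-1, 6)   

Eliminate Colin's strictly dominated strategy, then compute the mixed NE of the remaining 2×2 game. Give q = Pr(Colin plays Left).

Colin's strategy Wait is strictly dominated by Right: 4 > 3 and 6 > 4. Eliminate Wait.
Rosa's indifference between Up and Down determines Colin's mixing probability q:
  Rosa's expected payoff from Up: q·(-2) + (1−q)·3 = -5q + 3
  Rosa's expected payoff from Down: q·2 + (1−q)·(-1) = 3q - 1
  -5q + 3 = 3q - 1  ⇒  -8q = -4  ⇒  q = 1/2.

q = 1/2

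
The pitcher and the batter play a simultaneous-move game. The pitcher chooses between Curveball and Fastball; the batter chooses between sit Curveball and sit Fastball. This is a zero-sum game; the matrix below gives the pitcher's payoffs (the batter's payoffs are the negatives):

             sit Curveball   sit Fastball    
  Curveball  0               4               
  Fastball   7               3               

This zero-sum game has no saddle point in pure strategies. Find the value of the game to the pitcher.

Set the pitcher's expected payoff from Curveball equal to that from Fastball:
  the pitcher's payoff to Curveball: q·0 + (1−q)·4 = -4q + 4
  the pitcher's payoff to Fastball: q·7 + (1−q)·3 = 4q + 3
  -4q + 4 = 4q + 3  ⇒  -8q = -1  ⇒  q = 1/8.
The value is the pitcher's expected payoff against this mix (using Curveball): (1/8)·0 + (7/8)·4 = 7/2.

v = 7/2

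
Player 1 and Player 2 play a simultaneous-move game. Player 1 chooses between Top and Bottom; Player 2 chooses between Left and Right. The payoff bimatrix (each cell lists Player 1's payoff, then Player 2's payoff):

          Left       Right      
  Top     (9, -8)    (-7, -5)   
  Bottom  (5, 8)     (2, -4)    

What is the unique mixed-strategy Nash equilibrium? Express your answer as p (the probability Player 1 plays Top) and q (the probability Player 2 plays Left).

p = 4/5, q = 9/13

Player 2's indifference between Left and Right determines Player 1's mixing probability p:
  Player 2's payoff to Left: p·(-8) + (1−p)·8 = -16p + 8
  Player 2's payoff to Right: p·(-5) + (1−p)·(-4) = -p - 4
  -16p + 8 = -p - 4  ⇒  -15p = -12  ⇒  p = 4/5.
Player 1's indifference between Top and Bottom determines Player 2's mixing probability q:
  Player 1's payoff from Top: q·9 + (1−q)·(-7) = 16q - 7
  Player 1's payoff from Bottom: q·5 + (1−q)·2 = 3q + 2
  16q - 7 = 3q + 2  ⇒  13q = 9  ⇒  q = 9/13.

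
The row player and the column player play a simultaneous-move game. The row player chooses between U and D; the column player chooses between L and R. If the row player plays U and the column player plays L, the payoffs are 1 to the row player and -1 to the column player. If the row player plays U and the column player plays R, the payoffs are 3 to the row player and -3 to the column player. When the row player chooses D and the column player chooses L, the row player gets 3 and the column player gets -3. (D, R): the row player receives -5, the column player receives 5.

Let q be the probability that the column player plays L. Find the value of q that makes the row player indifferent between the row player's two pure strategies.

For the row player to be willing to mix, the row player must be indifferent between U and D, which pins down the column player's mix.
  the row player's expected payoff from U: q·1 + (1−q)·3 = -2q + 3
  the row player's expected payoff from D: q·3 + (1−q)·(-5) = 8q - 5
  -2q + 3 = 8q - 5  ⇒  -10q = -8  ⇒  q = 4/5.

q = 4/5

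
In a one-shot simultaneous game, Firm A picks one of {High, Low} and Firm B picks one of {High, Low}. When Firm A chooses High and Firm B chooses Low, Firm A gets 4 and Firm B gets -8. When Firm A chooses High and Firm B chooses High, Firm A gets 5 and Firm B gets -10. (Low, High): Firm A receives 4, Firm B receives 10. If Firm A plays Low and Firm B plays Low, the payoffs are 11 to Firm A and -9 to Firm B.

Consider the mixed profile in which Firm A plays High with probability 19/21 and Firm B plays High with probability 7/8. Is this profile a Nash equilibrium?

Check Firm B's indifference given Firm A's mix p = 19/21:
  payoff from High = -170/21; payoff from Low = -170/21 — equal.
Check Firm A's indifference given Firm B's mix q = 7/8:
  payoff from High = 39/8; payoff from Low = 39/8 — equal.
Both players are indifferent, so neither can profitably deviate.

Yes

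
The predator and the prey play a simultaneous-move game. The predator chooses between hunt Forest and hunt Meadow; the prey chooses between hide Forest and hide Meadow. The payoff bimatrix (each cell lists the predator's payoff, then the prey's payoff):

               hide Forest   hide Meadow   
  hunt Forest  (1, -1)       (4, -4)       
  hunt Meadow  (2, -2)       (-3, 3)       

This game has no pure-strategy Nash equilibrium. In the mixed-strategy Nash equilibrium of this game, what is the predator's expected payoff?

11/8

The prey's mix must leave the predator indifferent between hunt Forest and hunt Meadow.
  the predator's expected payoff from hunt Forest: q·1 + (1−q)·4 = -3q + 4
  the predator's expected payoff from hunt Meadow: q·2 + (1−q)·(-3) = 5q - 3
  -3q + 4 = 5q - 3  ⇒  -8q = -7  ⇒  q = 7/8.
At equilibrium the predator is indifferent across rows, so the predator's payoff equals the payoff from hunt Forest: (7/8)·1 + (1/8)·4 = 11/8.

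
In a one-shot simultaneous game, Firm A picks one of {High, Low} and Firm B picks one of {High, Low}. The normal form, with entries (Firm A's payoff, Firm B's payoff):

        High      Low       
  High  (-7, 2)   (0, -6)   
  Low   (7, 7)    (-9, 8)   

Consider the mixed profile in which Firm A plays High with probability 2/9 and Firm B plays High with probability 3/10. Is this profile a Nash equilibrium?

Given Firm A's mix p = 2/9, Firm B's payoff from High is 53/9 but from Low is 44/9. Firm B strictly prefers High, so Firm B would not mix.
So the proposed profile is not a Nash equilibrium.

No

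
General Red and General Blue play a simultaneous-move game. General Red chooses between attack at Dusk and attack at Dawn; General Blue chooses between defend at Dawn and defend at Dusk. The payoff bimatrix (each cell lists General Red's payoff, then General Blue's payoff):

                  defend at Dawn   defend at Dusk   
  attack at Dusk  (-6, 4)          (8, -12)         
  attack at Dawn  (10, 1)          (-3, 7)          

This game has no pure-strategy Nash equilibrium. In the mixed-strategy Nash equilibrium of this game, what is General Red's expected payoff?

For General Red to be willing to mix, General Red must be indifferent between attack at Dusk and attack at Dawn, which pins down General Blue's mix.
  General Red's payoff to attack at Dusk: q·(-6) + (1−q)·8 = -14q + 8
  General Red's payoff to attack at Dawn: q·10 + (1−q)·(-3) = 13q - 3
  -14q + 8 = 13q - 3  ⇒  -27q = -11  ⇒  q = 11/27.
At equilibrium General Red is indifferent across rows, so General Red's payoff equals the payoff from attack at Dusk: (11/27)·(-6) + (16/27)·8 = 62/27.

62/27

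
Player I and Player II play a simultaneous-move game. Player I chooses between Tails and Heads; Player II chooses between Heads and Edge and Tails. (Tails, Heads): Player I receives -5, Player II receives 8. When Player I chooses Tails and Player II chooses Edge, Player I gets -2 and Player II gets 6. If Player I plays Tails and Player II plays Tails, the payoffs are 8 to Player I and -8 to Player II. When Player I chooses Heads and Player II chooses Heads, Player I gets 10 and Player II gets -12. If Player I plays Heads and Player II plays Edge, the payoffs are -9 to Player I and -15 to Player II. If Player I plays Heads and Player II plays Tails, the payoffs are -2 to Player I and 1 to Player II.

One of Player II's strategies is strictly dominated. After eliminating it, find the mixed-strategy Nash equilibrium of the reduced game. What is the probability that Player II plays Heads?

Player II's strategy Edge is strictly dominated by Heads: 8 > 6 and -12 > -15. Eliminate Edge.
Set Player I's expected payoff from Tails equal to that from Heads:
  Player I's expected payoff from Tails: q·(-5) + (1−q)·8 = -13q + 8
  Player I's expected payoff from Heads: q·10 + (1−q)·(-2) = 12q - 2
  -13q + 8 = 12q - 2  ⇒  -25q = -10  ⇒  q = 2/5.

q = 2/5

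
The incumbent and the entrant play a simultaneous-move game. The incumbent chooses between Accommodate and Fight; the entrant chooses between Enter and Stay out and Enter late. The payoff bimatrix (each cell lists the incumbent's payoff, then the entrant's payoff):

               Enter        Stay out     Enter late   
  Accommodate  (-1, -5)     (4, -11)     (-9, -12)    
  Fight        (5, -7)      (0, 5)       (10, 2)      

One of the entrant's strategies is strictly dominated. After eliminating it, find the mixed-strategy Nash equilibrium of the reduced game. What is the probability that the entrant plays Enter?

q = 2/5

The entrant's strategy Enter late is strictly dominated by Stay out: -11 > -12 and 5 > 2. Eliminate Enter late.
In a mixed equilibrium the incumbent is indifferent between Accommodate and Fight; this condition fixes q.
  the incumbent's payoff from Accommodate: q·(-1) + (1−q)·4 = -5q + 4
  the incumbent's payoff from Fight: q·5 + (1−q)·0 = 5q
  -5q + 4 = 5q  ⇒  -10q = -4  ⇒  q = 2/5.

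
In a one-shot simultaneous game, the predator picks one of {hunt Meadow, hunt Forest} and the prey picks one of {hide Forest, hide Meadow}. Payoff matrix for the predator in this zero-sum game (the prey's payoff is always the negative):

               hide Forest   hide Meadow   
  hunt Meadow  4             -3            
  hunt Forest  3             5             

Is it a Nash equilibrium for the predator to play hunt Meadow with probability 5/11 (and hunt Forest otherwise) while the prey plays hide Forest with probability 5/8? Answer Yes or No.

No

Given the predator's mix p = 5/11, the prey's payoff from hide Forest is -38/11 but from hide Meadow is -15/11. The prey strictly prefers hide Meadow, so the prey would not mix.
So the proposed profile is not a Nash equilibrium.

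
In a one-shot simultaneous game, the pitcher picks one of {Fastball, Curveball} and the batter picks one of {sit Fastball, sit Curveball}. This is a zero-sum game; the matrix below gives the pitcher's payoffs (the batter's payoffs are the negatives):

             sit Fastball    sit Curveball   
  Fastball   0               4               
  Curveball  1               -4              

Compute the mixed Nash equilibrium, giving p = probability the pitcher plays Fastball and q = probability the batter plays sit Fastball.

For the batter to be willing to mix, the batter must be indifferent between sit Fastball and sit Curveball, which pins down the pitcher's mix.
  the batter's payoff from sit Fastball: p·0 + (1−p)·(-1) = p - 1
  the batter's payoff from sit Curveball: p·(-4) + (1−p)·4 = -8p + 4
  p - 1 = -8p + 4  ⇒  9p = 5  ⇒  p = 5/9.
Set the pitcher's expected payoff from Fastball equal to that from Curveball:
  the pitcher's payoff from Fastball: q·0 + (1−q)·4 = -4q + 4
  the pitcher's payoff from Curveball: q·1 + (1−q)·(-4) = 5q - 4
  -4q + 4 = 5q - 4  ⇒  -9q = -8  ⇒  q = 8/9.

p = 5/9, q = 8/9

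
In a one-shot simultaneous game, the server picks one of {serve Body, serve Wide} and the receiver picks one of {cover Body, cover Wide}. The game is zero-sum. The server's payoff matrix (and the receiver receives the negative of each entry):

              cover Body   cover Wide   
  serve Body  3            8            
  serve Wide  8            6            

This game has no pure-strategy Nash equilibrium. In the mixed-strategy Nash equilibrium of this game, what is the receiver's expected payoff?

-46/7

The server's mix must leave the receiver indifferent between cover Body and cover Wide.
  the receiver's payoff from cover Body: p·(-3) + (1−p)·(-8) = 5p - 8
  the receiver's payoff from cover Wide: p·(-8) + (1−p)·(-6) = -2p - 6
  5p - 8 = -2p - 6  ⇒  7p = 2  ⇒  p = 2/7.
At equilibrium the receiver is indifferent across columns, so the receiver's payoff equals the payoff from cover Body: (2/7)·(-3) + (5/7)·(-8) = -46/7.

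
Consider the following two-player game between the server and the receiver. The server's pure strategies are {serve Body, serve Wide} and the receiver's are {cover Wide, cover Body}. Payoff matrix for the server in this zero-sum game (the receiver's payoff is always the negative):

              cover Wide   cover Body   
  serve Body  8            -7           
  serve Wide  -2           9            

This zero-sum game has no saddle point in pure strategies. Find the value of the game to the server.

v = 29/13

For the server to be willing to mix, the server must be indifferent between serve Body and serve Wide, which pins down the receiver's mix.
  the server's payoff from serve Body: q·8 + (1−q)·(-7) = 15q - 7
  the server's payoff from serve Wide: q·(-2) + (1−q)·9 = -11q + 9
  15q - 7 = -11q + 9  ⇒  26q = 16  ⇒  q = 8/13.
The value is the server's expected payoff against this mix (using serve Body): (8/13)·8 + (5/13)·(-7) = 29/13.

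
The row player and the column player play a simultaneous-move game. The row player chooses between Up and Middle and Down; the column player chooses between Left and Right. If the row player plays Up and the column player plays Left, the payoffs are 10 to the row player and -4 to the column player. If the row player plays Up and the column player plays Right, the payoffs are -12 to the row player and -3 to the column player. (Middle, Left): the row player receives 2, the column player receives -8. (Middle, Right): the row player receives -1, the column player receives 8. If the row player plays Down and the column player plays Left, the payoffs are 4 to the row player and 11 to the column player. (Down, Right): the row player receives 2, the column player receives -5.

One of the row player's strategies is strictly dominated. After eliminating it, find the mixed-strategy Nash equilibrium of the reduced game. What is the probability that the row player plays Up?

p = 16/17

The row player's strategy Middle is strictly dominated by Down: 4 > 2 and 2 > -1. Eliminate Middle.
For the column player to be willing to mix, the column player must be indifferent between Left and Right, which pins down the row player's mix.
  the column player's payoff from Left: p·(-4) + (1−p)·11 = -15p + 11
  the column player's payoff from Right: p·(-3) + (1−p)·(-5) = 2p - 5
  -15p + 11 = 2p - 5  ⇒  -17p = -16  ⇒  p = 16/17.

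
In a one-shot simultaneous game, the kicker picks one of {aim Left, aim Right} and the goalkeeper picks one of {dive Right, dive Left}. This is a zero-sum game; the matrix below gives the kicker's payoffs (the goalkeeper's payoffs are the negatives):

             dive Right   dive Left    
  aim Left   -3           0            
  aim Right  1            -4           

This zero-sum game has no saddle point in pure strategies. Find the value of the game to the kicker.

Set the kicker's expected payoff from aim Left equal to that from aim Right:
  the kicker's payoff from aim Left: q·(-3) + (1−q)·0 = -3q
  the kicker's payoff from aim Right: q·1 + (1−q)·(-4) = 5q - 4
  -3q = 5q - 4  ⇒  -8q = -4  ⇒  q = 1/2.
The value is the kicker's expected payoff against this mix (using aim Left): (1/2)·(-3) + (1/2)·0 = -3/2.

v = -3/2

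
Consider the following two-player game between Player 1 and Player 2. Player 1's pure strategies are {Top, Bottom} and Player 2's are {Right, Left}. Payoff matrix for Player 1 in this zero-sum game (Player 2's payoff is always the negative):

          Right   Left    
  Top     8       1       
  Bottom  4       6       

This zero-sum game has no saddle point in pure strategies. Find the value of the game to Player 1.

Player 1's indifference between Top and Bottom determines Player 2's mixing probability q:
  Player 1's payoff to Top: q·8 + (1−q)·1 = 7q + 1
  Player 1's payoff to Bottom: q·4 + (1−q)·6 = -2q + 6
  7q + 1 = -2q + 6  ⇒  9q = 5  ⇒  q = 5/9.
The value is Player 1's expected payoff against this mix (using Top): (5/9)·8 + (4/9)·1 = 44/9.

v = 44/9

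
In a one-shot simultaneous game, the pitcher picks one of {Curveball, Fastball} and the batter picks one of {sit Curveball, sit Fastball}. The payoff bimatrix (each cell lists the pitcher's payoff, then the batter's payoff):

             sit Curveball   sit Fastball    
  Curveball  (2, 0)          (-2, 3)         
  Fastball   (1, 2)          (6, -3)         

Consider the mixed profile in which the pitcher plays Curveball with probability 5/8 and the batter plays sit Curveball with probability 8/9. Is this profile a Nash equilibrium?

Check the batter's indifference given the pitcher's mix p = 5/8:
  payoff from sit Curveball = 3/4; payoff from sit Fastball = 3/4 — equal.
Check the pitcher's indifference given the batter's mix q = 8/9:
  payoff from Curveball = 14/9; payoff from Fastball = 14/9 — equal.
Both players are indifferent, so neither can profitably deviate.

Yes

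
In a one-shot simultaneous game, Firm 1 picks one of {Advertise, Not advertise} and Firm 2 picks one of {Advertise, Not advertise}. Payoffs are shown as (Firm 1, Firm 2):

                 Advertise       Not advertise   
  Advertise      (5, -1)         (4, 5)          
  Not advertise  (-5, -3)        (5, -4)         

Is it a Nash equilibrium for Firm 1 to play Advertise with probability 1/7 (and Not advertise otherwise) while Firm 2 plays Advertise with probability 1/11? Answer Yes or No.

Yes

Check Firm 2's indifference given Firm 1's mix p = 1/7:
  payoff from Advertise = -19/7; payoff from Not advertise = -19/7 — equal.
Check Firm 1's indifference given Firm 2's mix q = 1/11:
  payoff from Advertise = 45/11; payoff from Not advertise = 45/11 — equal.
Both players are indifferent, so neither can profitably deviate.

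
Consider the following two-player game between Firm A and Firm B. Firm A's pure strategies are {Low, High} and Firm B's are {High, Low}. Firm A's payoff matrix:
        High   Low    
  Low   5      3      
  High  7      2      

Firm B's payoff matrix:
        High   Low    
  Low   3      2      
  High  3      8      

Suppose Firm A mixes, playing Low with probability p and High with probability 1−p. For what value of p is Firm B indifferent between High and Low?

Set Firm B's expected payoff from High equal to that from Low:
  Firm B's expected payoff from High: p·3 + (1−p)·3 = 3
  Firm B's expected payoff from Low: p·2 + (1−p)·8 = -6p + 8
  3 = -6p + 8  ⇒  6p = 5  ⇒  p = 5/6.

p = 5/6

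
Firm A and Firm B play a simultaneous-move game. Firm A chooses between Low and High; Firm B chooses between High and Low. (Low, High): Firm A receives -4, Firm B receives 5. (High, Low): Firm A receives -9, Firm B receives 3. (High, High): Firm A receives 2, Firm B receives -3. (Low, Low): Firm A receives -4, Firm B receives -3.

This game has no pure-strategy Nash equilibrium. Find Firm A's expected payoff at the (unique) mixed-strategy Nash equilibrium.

-4

For Firm A to be willing to mix, Firm A must be indifferent between Low and High, which pins down Firm B's mix.
  Firm A's payoff from Low: q·(-4) + (1−q)·(-4) = -4
  Firm A's payoff from High: q·2 + (1−q)·(-9) = 11q - 9
  -4 = 11q - 9  ⇒  -11q = -5  ⇒  q = 5/11.
At equilibrium Firm A is indifferent across rows, so Firm A's payoff equals the payoff from Low: (5/11)·(-4) + (6/11)·(-4) = -4.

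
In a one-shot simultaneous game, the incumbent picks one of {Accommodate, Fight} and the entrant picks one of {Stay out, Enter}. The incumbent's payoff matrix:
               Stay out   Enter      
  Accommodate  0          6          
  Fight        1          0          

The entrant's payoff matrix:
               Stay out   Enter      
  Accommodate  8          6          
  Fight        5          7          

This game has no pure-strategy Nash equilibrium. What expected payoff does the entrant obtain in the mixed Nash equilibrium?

13/2

In a mixed equilibrium the entrant is indifferent between Stay out and Enter; this condition fixes p.
  the entrant's expected payoff from Stay out: p·8 + (1−p)·5 = 3p + 5
  the entrant's expected payoff from Enter: p·6 + (1−p)·7 = -p + 7
  3p + 5 = -p + 7  ⇒  4p = 2  ⇒  p = 1/2.
At equilibrium the entrant is indifferent across columns, so the entrant's payoff equals the payoff from Stay out: (1/2)·8 + (1/2)·5 = 13/2.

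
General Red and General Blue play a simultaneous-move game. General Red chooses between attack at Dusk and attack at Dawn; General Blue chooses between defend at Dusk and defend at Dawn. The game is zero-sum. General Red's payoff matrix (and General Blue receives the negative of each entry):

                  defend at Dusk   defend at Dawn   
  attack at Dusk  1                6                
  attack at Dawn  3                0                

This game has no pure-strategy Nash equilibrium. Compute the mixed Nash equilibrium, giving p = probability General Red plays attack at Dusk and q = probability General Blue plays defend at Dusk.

p = 3/8, q = 3/4

Set General Blue's expected payoff from defend at Dusk equal to that from defend at Dawn:
  General Blue's expected payoff from defend at Dusk: p·(-1) + (1−p)·(-3) = 2p - 3
  General Blue's expected payoff from defend at Dawn: p·(-6) + (1−p)·0 = -6p
  2p - 3 = -6p  ⇒  8p = 3  ⇒  p = 3/8.
In a mixed equilibrium General Red is indifferent between attack at Dusk and attack at Dawn; this condition fixes q.
  General Red's payoff from attack at Dusk: q·1 + (1−q)·6 = -5q + 6
  General Red's payoff from attack at Dawn: q·3 + (1−q)·0 = 3q
  -5q + 6 = 3q  ⇒  -8q = -6  ⇒  q = 3/4.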